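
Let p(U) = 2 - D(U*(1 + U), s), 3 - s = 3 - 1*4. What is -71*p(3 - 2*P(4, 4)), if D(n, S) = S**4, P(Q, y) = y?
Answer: 18034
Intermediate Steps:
s = 4 (s = 3 - (3 - 1*4) = 3 - (3 - 4) = 3 - 1*(-1) = 3 + 1 = 4)
p(U) = -254 (p(U) = 2 - 1*4**4 = 2 - 1*256 = 2 - 256 = -254)
-71*p(3 - 2*P(4, 4)) = -71*(-254) = 18034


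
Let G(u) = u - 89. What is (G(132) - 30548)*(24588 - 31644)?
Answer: 215243280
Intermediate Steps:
G(u) = -89 + u
(G(132) - 30548)*(24588 - 31644) = ((-89 + 132) - 30548)*(24588 - 31644) = (43 - 30548)*(-7056) = -30505*(-7056) = 215243280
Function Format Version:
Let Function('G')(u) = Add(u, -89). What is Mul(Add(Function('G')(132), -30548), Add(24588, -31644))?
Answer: 215243280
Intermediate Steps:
Function('G')(u) = Add(-89, u)
Mul(Add(Function('G')(132), -30548), Add(24588, -31644)) = Mul(Add(Add(-89, 132), -30548), Add(24588, -31644)) = Mul(Add(43, -30548), -7056) = Mul(-30505, -7056) = 215243280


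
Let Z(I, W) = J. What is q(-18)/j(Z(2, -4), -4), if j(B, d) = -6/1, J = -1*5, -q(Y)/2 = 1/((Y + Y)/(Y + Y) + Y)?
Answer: -1/51 ≈ -0.019608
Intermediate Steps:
q(Y) = -2/(1 + Y) (q(Y) = -2/((Y + Y)/(Y + Y) + Y) = -2/((2*Y)/((2*Y)) + Y) = -2/((2*Y)*(1/(2*Y)) + Y) = -2/(1 + Y))
J = -5
Z(I, W) = -5
j(B, d) = -6
q(-18)/j(Z(2, -4), -4) = -2/(1 - 18)/(-6) = -2/(-17)*(-⅙) = -2*(-1/17)*(-⅙) = (2/17)*(-⅙) = -1/51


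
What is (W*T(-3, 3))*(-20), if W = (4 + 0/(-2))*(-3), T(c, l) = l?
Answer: 720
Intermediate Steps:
W = -12 (W = (4 + 0*(-½))*(-3) = (4 + 0)*(-3) = 4*(-3) = -12)
(W*T(-3, 3))*(-20) = -12*3*(-20) = -36*(-20) = 720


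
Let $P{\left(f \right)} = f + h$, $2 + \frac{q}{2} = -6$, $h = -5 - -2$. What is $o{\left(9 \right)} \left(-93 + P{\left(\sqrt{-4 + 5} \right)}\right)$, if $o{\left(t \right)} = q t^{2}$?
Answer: $123120$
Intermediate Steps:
$h = -3$ ($h = -5 + 2 = -3$)
$q = -16$ ($q = -4 + 2 \left(-6\right) = -4 - 12 = -16$)
$P{\left(f \right)} = -3 + f$ ($P{\left(f \right)} = f - 3 = -3 + f$)
$o{\left(t \right)} = - 16 t^{2}$
$o{\left(9 \right)} \left(-93 + P{\left(\sqrt{-4 + 5} \right)}\right) = - 16 \cdot 9^{2} \left(-93 - \left(3 - \sqrt{-4 + 5}\right)\right) = \left(-16\right) 81 \left(-93 - \left(3 - \sqrt{1}\right)\right) = - 1296 \left(-93 + \left(-3 + 1\right)\right) = - 1296 \left(-93 - 2\right) = \left(-1296\right) \left(-95\right) = 123120$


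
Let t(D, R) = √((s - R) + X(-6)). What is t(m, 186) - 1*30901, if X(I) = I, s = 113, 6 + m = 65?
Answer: -30901 + I*√79 ≈ -30901.0 + 8.8882*I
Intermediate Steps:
m = 59 (m = -6 + 65 = 59)
t(D, R) = √(107 - R) (t(D, R) = √((113 - R) - 6) = √(107 - R))
t(m, 186) - 1*30901 = √(107 - 1*186) - 1*30901 = √(107 - 186) - 30901 = √(-79) - 30901 = I*√79 - 30901 = -30901 + I*√79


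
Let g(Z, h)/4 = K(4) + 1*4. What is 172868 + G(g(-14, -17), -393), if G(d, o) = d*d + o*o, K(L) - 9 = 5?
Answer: 332501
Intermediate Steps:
K(L) = 14 (K(L) = 9 + 5 = 14)
g(Z, h) = 72 (g(Z, h) = 4*(14 + 1*4) = 4*(14 + 4) = 4*18 = 72)
G(d, o) = d² + o²
172868 + G(g(-14, -17), -393) = 172868 + (72² + (-393)²) = 172868 + (5184 + 154449) = 172868 + 159633 = 332501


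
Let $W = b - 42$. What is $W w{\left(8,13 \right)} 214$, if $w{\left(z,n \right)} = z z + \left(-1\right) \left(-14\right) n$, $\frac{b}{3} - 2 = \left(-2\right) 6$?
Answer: $-3790368$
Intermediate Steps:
$b = -30$ ($b = 6 + 3 \left(\left(-2\right) 6\right) = 6 + 3 \left(-12\right) = 6 - 36 = -30$)
$W = -72$ ($W = -30 - 42 = -72$)
$w{\left(z,n \right)} = z^{2} + 14 n$
$W w{\left(8,13 \right)} 214 = - 72 \left(8^{2} + 14 \cdot 13\right) 214 = - 72 \left(64 + 182\right) 214 = \left(-72\right) 246 \cdot 214 = \left(-17712\right) 214 = -3790368$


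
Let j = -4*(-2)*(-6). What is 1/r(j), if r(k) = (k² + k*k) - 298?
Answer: 1/4310 ≈ 0.00023202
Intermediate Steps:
j = -48 (j = 8*(-6) = -48)
r(k) = -298 + 2*k² (r(k) = (k² + k²) - 298 = 2*k² - 298 = -298 + 2*k²)
1/r(j) = 1/(-298 + 2*(-48)²) = 1/(-298 + 2*2304) = 1/(-298 + 4608) = 1/4310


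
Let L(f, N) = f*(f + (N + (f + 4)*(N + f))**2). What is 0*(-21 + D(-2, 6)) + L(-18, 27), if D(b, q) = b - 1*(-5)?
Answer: -176094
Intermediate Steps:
D(b, q) = 5 + b (D(b, q) = b + 5 = 5 + b)
L(f, N) = f*(f + (N + (4 + f)*(N + f))**2)
0*(-21 + D(-2, 6)) + L(-18, 27) = 0*(-21 + (5 - 2)) - 18*(-18 + ((-18)**2 + 4*(-18) + 5*27 + 27*(-18))**2) = 0*(-21 + 3) - 18*(-18 + (324 - 72 + 135 - 486)**2) = 0*(-18) - 18*(-18 + (-99)**2) = 0 - 18*(-18 + 9801) = 0 - 18*9783 = 0 - 176094 = -176094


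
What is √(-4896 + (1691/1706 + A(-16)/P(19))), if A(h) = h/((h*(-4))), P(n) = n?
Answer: 3*I*√571448885109/32414 ≈ 69.964*I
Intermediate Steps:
A(h) = -¼ (A(h) = h/((-4*h)) = h*(-1/(4*h)) = -¼)
√(-4896 + (1691/1706 + A(-16)/P(19))) = √(-4896 + (1691/1706 - ¼/19)) = √(-4896 + (1691*(1/1706) - ¼*1/19)) = √(-4896 + (1691/1706 - 1/76)) = √(-4896 + 63405/64828) = √(-317334483/64828) = 3*I*√571448885109/32414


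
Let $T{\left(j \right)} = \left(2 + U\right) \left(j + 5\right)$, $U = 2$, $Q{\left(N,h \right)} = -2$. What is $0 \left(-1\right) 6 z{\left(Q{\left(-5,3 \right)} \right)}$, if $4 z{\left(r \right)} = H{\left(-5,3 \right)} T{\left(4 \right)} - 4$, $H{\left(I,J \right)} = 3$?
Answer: $0$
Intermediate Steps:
$T{\left(j \right)} = 20 + 4 j$ ($T{\left(j \right)} = \left(2 + 2\right) \left(j + 5\right) = 4 \left(5 + j\right) = 20 + 4 j$)
$z{\left(r \right)} = 26$ ($z{\left(r \right)} = \frac{3 \left(20 + 4 \cdot 4\right) - 4}{4} = \frac{3 \left(20 + 16\right) - 4}{4} = \frac{3 \cdot 36 - 4}{4} = \frac{108 - 4}{4} = \frac{1}{4} \cdot 104 = 26$)
$0 \left(-1\right) 6 z{\left(Q{\left(-5,3 \right)} \right)} = 0 \left(-1\right) 6 \cdot 26 = 0 \cdot 6 \cdot 26 = 0 \cdot 26 = 0$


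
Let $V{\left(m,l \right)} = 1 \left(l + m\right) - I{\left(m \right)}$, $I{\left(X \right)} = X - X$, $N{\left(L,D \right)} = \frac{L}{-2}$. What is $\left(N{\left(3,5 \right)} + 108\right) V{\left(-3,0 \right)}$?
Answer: $- \frac{639}{2} \approx -319.5$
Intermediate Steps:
$N{\left(L,D \right)} = - \frac{L}{2}$ ($N{\left(L,D \right)} = L \left(- \frac{1}{2}\right) = - \frac{L}{2}$)
$I{\left(X \right)} = 0$
$V{\left(m,l \right)} = l + m$ ($V{\left(m,l \right)} = 1 \left(l + m\right) - 0 = \left(l + m\right) + 0 = l + m$)
$\left(N{\left(3,5 \right)} + 108\right) V{\left(-3,0 \right)} = \left(\left(- \frac{1}{2}\right) 3 + 108\right) \left(0 - 3\right) = \left(- \frac{3}{2} + 108\right) \left(-3\right) = \frac{213}{2} \left(-3\right) = - \frac{639}{2}$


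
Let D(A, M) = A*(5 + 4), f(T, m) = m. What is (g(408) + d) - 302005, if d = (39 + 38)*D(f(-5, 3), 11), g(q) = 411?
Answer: -299515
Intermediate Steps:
D(A, M) = 9*A (D(A, M) = A*9 = 9*A)
d = 2079 (d = (39 + 38)*(9*3) = 77*27 = 2079)
(g(408) + d) - 302005 = (411 + 2079) - 302005 = 2490 - 302005 = -299515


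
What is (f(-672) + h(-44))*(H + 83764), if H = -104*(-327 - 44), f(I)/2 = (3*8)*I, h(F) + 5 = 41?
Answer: -3942052560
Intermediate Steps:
h(F) = 36 (h(F) = -5 + 41 = 36)
f(I) = 48*I (f(I) = 2*((3*8)*I) = 2*(24*I) = 48*I)
H = 38584 (H = -104*(-371) = 38584)
(f(-672) + h(-44))*(H + 83764) = (48*(-672) + 36)*(38584 + 83764) = (-32256 + 36)*122348 = -32220*122348 = -3942052560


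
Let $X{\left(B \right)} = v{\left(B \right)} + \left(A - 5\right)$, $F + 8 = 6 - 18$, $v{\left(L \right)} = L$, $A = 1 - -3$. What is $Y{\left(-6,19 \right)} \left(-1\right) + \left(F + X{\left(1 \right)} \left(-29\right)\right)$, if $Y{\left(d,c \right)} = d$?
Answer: $-14$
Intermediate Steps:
$A = 4$ ($A = 1 + 3 = 4$)
$F = -20$ ($F = -8 + \left(6 - 18\right) = -8 - 12 = -20$)
$X{\left(B \right)} = -1 + B$ ($X{\left(B \right)} = B + \left(4 - 5\right) = B - 1 = -1 + B$)
$Y{\left(-6,19 \right)} \left(-1\right) + \left(F + X{\left(1 \right)} \left(-29\right)\right) = \left(-6\right) \left(-1\right) - \left(20 - \left(-1 + 1\right) \left(-29\right)\right) = 6 + \left(-20 + 0 \left(-29\right)\right) = 6 + \left(-20 + 0\right) = 6 - 20 = -14$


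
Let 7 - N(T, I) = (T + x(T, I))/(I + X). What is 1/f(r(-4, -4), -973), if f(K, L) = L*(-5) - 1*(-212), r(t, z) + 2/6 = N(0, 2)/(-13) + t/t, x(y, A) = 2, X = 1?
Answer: 1/5077 ≈ 0.00019697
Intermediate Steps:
N(T, I) = 7 - (2 + T)/(1 + I) (N(T, I) = 7 - (T + 2)/(I + 1) = 7 - (2 + T)/(1 + I))
r(t, z) = 7/39 (r(t, z) = -⅓ + (((5 - 1*0 + 7*2)/(1 + 2))/(-13) + t/t) = -⅓ + (((5 + 0 + 14)/3)*(-1/13) + 1) = -⅓ + (((⅓)*19)*(-1/13) + 1) = -⅓ + ((19/3)*(-1/13) + 1) = -⅓ + (-19/39 + 1) = -⅓ + 20/39 = 7/39)
f(K, L) = 212 - 5*L (f(K, L) = -5*L + 212 = 212 - 5*L)
1/f(r(-4, -4), -973) = 1/(212 - 5*(-973)) = 1/(212 + 4865) = 1/5077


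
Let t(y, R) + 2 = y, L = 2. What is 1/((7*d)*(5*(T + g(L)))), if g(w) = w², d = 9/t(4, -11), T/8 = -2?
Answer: -1/1890 ≈ -0.00052910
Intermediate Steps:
T = -16 (T = 8*(-2) = -16)
t(y, R) = -2 + y
d = 9/2 (d = 9/(-2 + 4) = 9/2 ≈ 4.5000)
1/((7*d)*(5*(T + g(L)))) = 1/((7*(9/2))*(5*(-16 + 2²))) = 1/(63*(5*(-16 + 4))/2) = 1/(63*(5*(-12))/2) = 1/((63/2)*(-60)) = 1/(-1890) = -1/1890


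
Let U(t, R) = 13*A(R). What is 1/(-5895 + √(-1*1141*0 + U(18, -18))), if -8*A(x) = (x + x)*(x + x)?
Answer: -655/3861459 - I*√26/3861459 ≈ -0.00016963 - 1.3205e-6*I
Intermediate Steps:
A(x) = -x²/2 (A(x) = -(x + x)*(x + x)/8 = -2*x*2*x/8 = -x²/2)
U(t, R) = -13*R²/2 (U(t, R) = 13*(-R²/2) = -13*R²/2)
1/(-5895 + √(-1*1141*0 + U(18, -18))) = 1/(-5895 + √(-1*1141*0 - 13/2*(-18)²)) = 1/(-5895 + √(-1141*0 - 13/2*324)) = 1/(-5895 + √(0 - 2106)) = 1/(-5895 + √(-2106)) = 1/(-5895 + 9*I*√26)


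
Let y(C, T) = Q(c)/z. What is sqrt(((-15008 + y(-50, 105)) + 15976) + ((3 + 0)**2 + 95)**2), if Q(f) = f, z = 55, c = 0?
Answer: 2*sqrt(2946) ≈ 108.55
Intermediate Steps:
y(C, T) = 0 (y(C, T) = 0/55 = 0*(1/55) = 0)
sqrt(((-15008 + y(-50, 105)) + 15976) + ((3 + 0)**2 + 95)**2) = sqrt(((-15008 + 0) + 15976) + ((3 + 0)**2 + 95)**2) = sqrt((-15008 + 15976) + (3**2 + 95)**2) = sqrt(968 + (9 + 95)**2) = sqrt(968 + 104**2) = sqrt(968 + 10816) = sqrt(11784) = 2*sqrt(2946)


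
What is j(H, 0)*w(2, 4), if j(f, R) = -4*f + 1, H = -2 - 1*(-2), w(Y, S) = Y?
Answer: 2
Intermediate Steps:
H = 0 (H = -2 + 2 = 0)
j(f, R) = 1 - 4*f
j(H, 0)*w(2, 4) = (1 - 4*0)*2 = (1 + 0)*2 = 1*2 = 2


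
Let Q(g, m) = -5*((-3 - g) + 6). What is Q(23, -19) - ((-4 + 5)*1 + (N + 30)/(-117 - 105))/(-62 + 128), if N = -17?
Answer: 133181/1332 ≈ 99.986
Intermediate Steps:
Q(g, m) = -15 + 5*g (Q(g, m) = -5*(3 - g) = -15 + 5*g)
Q(23, -19) - ((-4 + 5)*1 + (N + 30)/(-117 - 105))/(-62 + 128) = (-15 + 5*23) - ((-4 + 5)*1 + (-17 + 30)/(-117 - 105))/(-62 + 128) = (-15 + 115) - (1*1 + 13/(-222))/66 = 100 - (1 + 13*(-1/222))/66 = 100 - (1 - 13/222)/66 = 100 - 209/(222*66) = 100 - 1*19/1332 = 100 - 19/1332 = 133181/1332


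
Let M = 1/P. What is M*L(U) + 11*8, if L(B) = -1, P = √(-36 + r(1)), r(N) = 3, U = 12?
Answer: 88 + I*√33/33 ≈ 88.0 + 0.17408*I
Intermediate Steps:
P = I*√33 (P = √(-36 + 3) = √(-33) = I*√33 ≈ 5.7446*I)
M = -I*√33/33 (M = 1/(I*√33) = -I*√33/33 ≈ -0.17408*I)
M*L(U) + 11*8 = -I*√33/33*(-1) + 11*8 = I*√33/33 + 88 = 88 + I*√33/33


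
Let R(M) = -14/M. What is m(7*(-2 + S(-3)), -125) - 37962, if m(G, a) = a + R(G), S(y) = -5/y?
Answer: -38081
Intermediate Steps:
m(G, a) = a - 14/G
m(7*(-2 + S(-3)), -125) - 37962 = (-125 - 14*1/(7*(-2 - 5/(-3)))) - 37962 = (-125 - 14*1/(7*(-2 - 5*(-1/3)))) - 37962 = (-125 - 14*1/(7*(-2 + 5/3))) - 37962 = (-125 - 14/(7*(-1/3))) - 37962 = (-125 - 14/(-7/3)) - 37962 = (-125 - 14*(-3/7)) - 37962 = (-125 + 6) - 37962 = -119 - 37962 = -38081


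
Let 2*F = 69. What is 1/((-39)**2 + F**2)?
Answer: 4/10845 ≈ 0.00036883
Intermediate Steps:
F = 69/2 (F = (1/2)*69 = 69/2 ≈ 34.500)
1/((-39)**2 + F**2) = 1/((-39)**2 + (69/2)**2) = 1/(1521 + 4761/4) = 1/(10845/4) = 4/10845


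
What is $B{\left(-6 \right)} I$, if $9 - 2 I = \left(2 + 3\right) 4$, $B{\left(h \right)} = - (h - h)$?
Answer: $0$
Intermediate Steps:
$B{\left(h \right)} = 0$ ($B{\left(h \right)} = \left(-1\right) 0 = 0$)
$I = - \frac{11}{2}$ ($I = \frac{9}{2} - \frac{\left(2 + 3\right) 4}{2} = \frac{9}{2} - \frac{5 \cdot 4}{2} = \frac{9}{2} - 10 = - \frac{11}{2} \approx -5.5$)
$B{\left(-6 \right)} I = 0 \left(- \frac{11}{2}\right) = 0$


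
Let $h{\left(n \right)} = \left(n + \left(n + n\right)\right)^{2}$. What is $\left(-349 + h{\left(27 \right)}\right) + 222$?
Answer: $6434$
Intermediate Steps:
$h{\left(n \right)} = 9 n^{2}$ ($h{\left(n \right)} = \left(n + 2 n\right)^{2} = \left(3 n\right)^{2} = 9 n^{2}$)
$\left(-349 + h{\left(27 \right)}\right) + 222 = \left(-349 + 9 \cdot 27^{2}\right) + 222 = \left(-349 + 9 \cdot 729\right) + 222 = \left(-349 + 6561\right) + 222 = 6212 + 222 = 6434$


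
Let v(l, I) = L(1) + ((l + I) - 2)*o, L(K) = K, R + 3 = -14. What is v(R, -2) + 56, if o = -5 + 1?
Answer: 141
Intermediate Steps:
R = -17 (R = -3 - 14 = -17)
o = -4
v(l, I) = 9 - 4*I - 4*l (v(l, I) = 1 + ((l + I) - 2)*(-4) = 1 + ((I + l) - 2)*(-4) = 1 + (-2 + I + l)*(-4) = 1 + (8 - 4*I - 4*l) = 9 - 4*I - 4*l)
v(R, -2) + 56 = (9 - 4*(-2) - 4*(-17)) + 56 = (9 + 8 + 68) + 56 = 85 + 56 = 141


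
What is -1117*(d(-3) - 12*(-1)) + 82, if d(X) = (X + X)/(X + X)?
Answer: -14439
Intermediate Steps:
d(X) = 1 (d(X) = (2*X)/((2*X)) = (2*X)*(1/(2*X)) = 1)
-1117*(d(-3) - 12*(-1)) + 82 = -1117*(1 - 12*(-1)) + 82 = -1117*(1 + 12) + 82 = -1117*13 + 82 = -14521 + 82 = -14439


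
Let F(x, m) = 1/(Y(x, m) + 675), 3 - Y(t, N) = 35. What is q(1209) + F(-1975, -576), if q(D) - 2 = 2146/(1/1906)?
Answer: 2630048755/643 ≈ 4.0903e+6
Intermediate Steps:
Y(t, N) = -32 (Y(t, N) = 3 - 1*35 = 3 - 35 = -32)
q(D) = 4090278 (q(D) = 2 + 2146/(1/1906) = 2 + 2146*1906 = 2 + 4090276 = 4090278)
F(x, m) = 1/643 (F(x, m) = 1/(-32 + 675) = 1/643)
q(1209) + F(-1975, -576) = 4090278 + 1/643 = 2630048755/643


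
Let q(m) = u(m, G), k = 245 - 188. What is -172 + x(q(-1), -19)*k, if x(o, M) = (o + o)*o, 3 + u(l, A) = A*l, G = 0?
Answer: 854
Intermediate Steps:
k = 57
u(l, A) = -3 + A*l
q(m) = -3 (q(m) = -3 + 0*m = -3 + 0 = -3)
x(o, M) = 2*o² (x(o, M) = (2*o)*o = 2*o²)
-172 + x(q(-1), -19)*k = -172 + (2*(-3)²)*57 = -172 + (2*9)*57 = -172 + 18*57 = -172 + 1026 = 854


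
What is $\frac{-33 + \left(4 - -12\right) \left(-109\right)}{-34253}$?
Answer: $\frac{1777}{34253} \approx 0.051879$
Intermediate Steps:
$\frac{-33 + \left(4 - -12\right) \left(-109\right)}{-34253} = \left(-33 + \left(4 + 12\right) \left(-109\right)\right) \left(- \frac{1}{34253}\right) = \left(-33 + 16 \left(-109\right)\right) \left(- \frac{1}{34253}\right) = \left(-33 - 1744\right) \left(- \frac{1}{34253}\right) = \left(-1777\right) \left(- \frac{1}{34253}\right) = \frac{1777}{34253}$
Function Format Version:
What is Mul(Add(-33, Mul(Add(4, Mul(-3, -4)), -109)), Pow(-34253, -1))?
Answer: Rational(1777, 34253) ≈ 0.051879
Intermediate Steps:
Mul(Add(-33, Mul(Add(4, Mul(-3, -4)), -109)), Pow(-34253, -1)) = Mul(Add(-33, Mul(Add(4, 12), -109)), Rational(-1, 34253)) = Mul(Add(-33, Mul(16, -109)), Rational(-1, 34253)) = Mul(Add(-33, -1744), Rational(-1, 34253)) = Mul(-1777, Rational(-1, 34253)) = Rational(1777, 34253)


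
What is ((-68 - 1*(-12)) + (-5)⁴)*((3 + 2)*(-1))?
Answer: -2845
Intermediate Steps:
((-68 - 1*(-12)) + (-5)⁴)*((3 + 2)*(-1)) = ((-68 + 12) + 625)*(5*(-1)) = (-56 + 625)*(-5) = 569*(-5) = -2845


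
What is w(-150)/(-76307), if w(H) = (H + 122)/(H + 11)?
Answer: -4/1515239 ≈ -2.6398e-6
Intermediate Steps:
w(H) = (122 + H)/(11 + H)
w(-150)/(-76307) = ((122 - 150)/(11 - 150))/(-76307) = (-28/(-139))*(-1/76307) = -1/139*(-28)*(-1/76307) = (28/139)*(-1/76307) = -4/1515239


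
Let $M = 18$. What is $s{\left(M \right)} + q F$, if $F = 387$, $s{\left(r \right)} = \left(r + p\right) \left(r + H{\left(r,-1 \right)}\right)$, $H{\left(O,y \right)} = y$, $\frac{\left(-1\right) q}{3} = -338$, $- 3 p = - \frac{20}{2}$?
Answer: $\frac{1178342}{3} \approx 3.9278 \cdot 10^{5}$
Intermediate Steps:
$p = \frac{10}{3}$ ($p = - \frac{\left(-20\right) \frac{1}{2}}{3} = \left(- \frac{1}{3}\right) \left(-10\right) = \frac{10}{3} \approx 3.3333$)
$q = 1014$ ($q = \left(-3\right) \left(-338\right) = 1014$)
$s{\left(r \right)} = \left(-1 + r\right) \left(\frac{10}{3} + r\right)$ ($s{\left(r \right)} = \left(r + \frac{10}{3}\right) \left(r - 1\right) = \left(\frac{10}{3} + r\right) \left(-1 + r\right) = \left(-1 + r\right) \left(\frac{10}{3} + r\right)$)
$s{\left(M \right)} + q F = \left(- \frac{10}{3} + 18^{2} + \frac{7}{3} \cdot 18\right) + 1014 \cdot 387 = \left(- \frac{10}{3} + 324 + 42\right) + 392418 = \frac{1088}{3} + 392418 = \frac{1178342}{3}$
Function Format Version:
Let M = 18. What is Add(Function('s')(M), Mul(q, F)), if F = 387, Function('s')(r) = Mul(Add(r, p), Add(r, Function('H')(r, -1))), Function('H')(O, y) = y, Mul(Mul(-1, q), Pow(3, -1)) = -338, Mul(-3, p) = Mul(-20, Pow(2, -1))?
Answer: Rational(1178342, 3) ≈ 3.9278e+5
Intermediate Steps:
p = Rational(10, 3) (p = Mul(Rational(-1, 3), Mul(-20, Pow(2, -1))) = Mul(Rational(-1, 3), Mul(-20, Rational(1, 2))) = Mul(Rational(-1, 3), -10) = Rational(10, 3) ≈ 3.3333)
q = 1014 (q = Mul(-3, -338) = 1014)
Function('s')(r) = Mul(Add(-1, r), Add(Rational(10, 3), r)) (Function('s')(r) = Mul(Add(r, Rational(10, 3)), Add(r, -1)) = Mul(Add(Rational(10, 3), r), Add(-1, r)) = Mul(Add(-1, r), Add(Rational(10, 3), r)))
Add(Function('s')(M), Mul(q, F)) = Add(Add(Rational(-10, 3), Pow(18, 2), Mul(Rational(7, 3), 18)), Mul(1014, 387)) = Add(Add(Rational(-10, 3), 324, 42), 392418) = Add(Rational(1088, 3), 392418) = Rational(1178342, 3)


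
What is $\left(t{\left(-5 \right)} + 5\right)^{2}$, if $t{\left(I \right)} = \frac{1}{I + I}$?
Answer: $\frac{2401}{100} \approx 24.01$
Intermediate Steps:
$t{\left(I \right)} = \frac{1}{2 I}$
$\left(t{\left(-5 \right)} + 5\right)^{2} = \left(\frac{1}{2 \left(-5\right)} + 5\right)^{2} = \left(\frac{1}{2} \left(- \frac{1}{5}\right) + 5\right)^{2} = \left(- \frac{1}{10} + 5\right)^{2} = \left(\frac{49}{10}\right)^{2} = \frac{2401}{100}$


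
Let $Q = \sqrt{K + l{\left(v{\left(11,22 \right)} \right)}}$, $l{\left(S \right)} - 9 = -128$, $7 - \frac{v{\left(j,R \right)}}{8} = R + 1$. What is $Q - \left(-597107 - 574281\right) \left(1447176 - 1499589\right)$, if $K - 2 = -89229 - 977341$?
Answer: $-61395959244 + i \sqrt{1066687} \approx -6.1396 \cdot 10^{10} + 1032.8 i$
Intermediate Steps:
$v{\left(j,R \right)} = 48 - 8 R$ ($v{\left(j,R \right)} = 56 - 8 \left(R + 1\right) = 56 - 8 \left(1 + R\right) = 56 - \left(8 + 8 R\right) = 48 - 8 R$)
$K = -1066568$ ($K = 2 - 1066570 = -1066568$)
$l{\left(S \right)} = -119$ ($l{\left(S \right)} = 9 - 128 = -119$)
$Q = i \sqrt{1066687}$ ($Q = \sqrt{-1066568 - 119} = \sqrt{-1066687} = i \sqrt{1066687} \approx 1032.8 i$)
$Q - \left(-597107 - 574281\right) \left(1447176 - 1499589\right) = i \sqrt{1066687} - \left(-597107 - 574281\right) \left(1447176 - 1499589\right) = i \sqrt{1066687} - \left(-1171388\right) \left(-52413\right) = i \sqrt{1066687} - 61395959244 = -61395959244 + i \sqrt{1066687}$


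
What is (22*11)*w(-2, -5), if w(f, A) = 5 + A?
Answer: 0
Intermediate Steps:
(22*11)*w(-2, -5) = (22*11)*(5 - 5) = 242*0 = 0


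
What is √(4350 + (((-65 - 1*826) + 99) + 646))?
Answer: 2*√1051 ≈ 64.838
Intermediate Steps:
√(4350 + (((-65 - 1*826) + 99) + 646)) = √(4350 + (((-65 - 826) + 99) + 646)) = √(4350 + ((-891 + 99) + 646)) = √(4350 + (-792 + 646)) = √(4350 - 146) = √4204 = 2*√1051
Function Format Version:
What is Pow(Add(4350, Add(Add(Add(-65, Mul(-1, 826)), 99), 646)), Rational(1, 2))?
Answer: Mul(2, Pow(1051, Rational(1, 2))) ≈ 64.838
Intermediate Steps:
Pow(Add(4350, Add(Add(Add(-65, Mul(-1, 826)), 99), 646)), Rational(1, 2)) = Pow(Add(4350, Add(Add(Add(-65, -826), 99), 646)), Rational(1, 2)) = Pow(Add(4350, Add(Add(-891, 99), 646)), Rational(1, 2)) = Pow(Add(4350, Add(-792, 646)), Rational(1, 2)) = Pow(Add(4350, -146), Rational(1, 2)) = Pow(4204, Rational(1, 2)) = Mul(2, Pow(1051, Rational(1, 2)))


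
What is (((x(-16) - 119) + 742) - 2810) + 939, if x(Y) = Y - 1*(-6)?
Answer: -1258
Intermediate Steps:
x(Y) = 6 + Y (x(Y) = Y + 6 = 6 + Y)
(((x(-16) - 119) + 742) - 2810) + 939 = ((((6 - 16) - 119) + 742) - 2810) + 939 = (((-10 - 119) + 742) - 2810) + 939 = ((-129 + 742) - 2810) + 939 = (613 - 2810) + 939 = -2197 + 939 = -1258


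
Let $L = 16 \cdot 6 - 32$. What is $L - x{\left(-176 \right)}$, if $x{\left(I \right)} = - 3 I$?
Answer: $-464$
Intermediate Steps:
$L = 64$ ($L = 96 - 32 = 64$)
$L - x{\left(-176 \right)} = 64 - \left(-3\right) \left(-176\right) = 64 - 528 = -464$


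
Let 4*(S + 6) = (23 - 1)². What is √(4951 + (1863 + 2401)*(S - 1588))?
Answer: I*√6275921 ≈ 2505.2*I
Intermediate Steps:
S = 115 (S = -6 + (23 - 1)²/4 = -6 + (¼)*22² = -6 + (¼)*484 = -6 + 121 = 115)
√(4951 + (1863 + 2401)*(S - 1588)) = √(4951 + (1863 + 2401)*(115 - 1588)) = √(4951 + 4264*(-1473)) = √(4951 - 6280872) = √(-6275921) = I*√6275921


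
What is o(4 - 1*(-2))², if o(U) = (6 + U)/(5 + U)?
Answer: 144/121 ≈ 1.1901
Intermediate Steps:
o(U) = (6 + U)/(5 + U)
o(4 - 1*(-2))² = ((6 + (4 - 1*(-2)))/(5 + (4 - 1*(-2))))² = ((6 + (4 + 2))/(5 + (4 + 2)))² = ((6 + 6)/(5 + 6))² = (12/11)² = 144/121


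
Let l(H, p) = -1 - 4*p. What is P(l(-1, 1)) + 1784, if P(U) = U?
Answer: 1779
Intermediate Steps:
P(l(-1, 1)) + 1784 = (-1 - 4*1) + 1784 = (-1 - 4) + 1784 = -5 + 1784 = 1779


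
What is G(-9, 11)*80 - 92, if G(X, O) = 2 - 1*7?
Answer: -492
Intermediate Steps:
G(X, O) = -5 (G(X, O) = 2 - 7 = -5)
G(-9, 11)*80 - 92 = -5*80 - 92 = -400 - 92 = -492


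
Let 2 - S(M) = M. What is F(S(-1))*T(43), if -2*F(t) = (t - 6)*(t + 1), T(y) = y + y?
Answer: 516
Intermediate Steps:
S(M) = 2 - M
T(y) = 2*y
F(t) = -(1 + t)*(-6 + t)/2 (F(t) = -(t - 6)*(t + 1)/2 = -(-6 + t)*(1 + t)/2 = -(1 + t)*(-6 + t)/2)
F(S(-1))*T(43) = (3 - (2 - 1*(-1))²/2 + 5*(2 - 1*(-1))/2)*(2*43) = (3 - (2 + 1)²/2 + 5*(2 + 1)/2)*86 = (3 - ½*3² + (5/2)*3)*86 = (3 - ½*9 + 15/2)*86 = (3 - 9/2 + 15/2)*86 = 6*86 = 516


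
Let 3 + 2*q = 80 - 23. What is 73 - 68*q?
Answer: -1763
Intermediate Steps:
q = 27 (q = -3/2 + (80 - 23)/2 = -3/2 + (1/2)*57 = -3/2 + 57/2 = 27)
73 - 68*q = 73 - 68*27 = 73 - 1836 = -1763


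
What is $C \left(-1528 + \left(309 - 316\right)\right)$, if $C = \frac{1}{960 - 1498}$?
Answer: $\frac{1535}{538} \approx 2.8532$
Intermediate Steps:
$C = - \frac{1}{538}$ ($C = \frac{1}{-538} = - \frac{1}{538} \approx -0.0018587$)
$C \left(-1528 + \left(309 - 316\right)\right) = - \frac{-1528 + \left(309 - 316\right)}{538} = - \frac{-1528 - 7}{538} = \left(- \frac{1}{538}\right) \left(-1535\right) = \frac{1535}{538}$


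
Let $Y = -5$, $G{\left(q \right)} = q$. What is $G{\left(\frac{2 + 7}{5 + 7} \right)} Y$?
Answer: $- \frac{15}{4} \approx -3.75$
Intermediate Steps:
$G{\left(\frac{2 + 7}{5 + 7} \right)} Y = \frac{2 + 7}{5 + 7} \left(-5\right) = \frac{9}{12} \left(-5\right) = 9 \cdot \frac{1}{12} \left(-5\right) = \frac{3}{4} \left(-5\right) = - \frac{15}{4}$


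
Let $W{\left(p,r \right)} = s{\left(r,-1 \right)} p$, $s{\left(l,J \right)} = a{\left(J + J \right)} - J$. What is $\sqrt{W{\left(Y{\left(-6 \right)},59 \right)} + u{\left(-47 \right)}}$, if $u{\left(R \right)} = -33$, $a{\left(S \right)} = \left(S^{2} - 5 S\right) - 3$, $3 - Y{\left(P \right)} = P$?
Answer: $5 \sqrt{3} \approx 8.6602$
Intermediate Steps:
$Y{\left(P \right)} = 3 - P$
$a{\left(S \right)} = -3 + S^{2} - 5 S$
$s{\left(l,J \right)} = -3 - 11 J + 4 J^{2}$ ($s{\left(l,J \right)} = \left(-3 + \left(J + J\right)^{2} - 5 \left(J + J\right)\right) - J = \left(-3 + \left(2 J\right)^{2} - 5 \cdot 2 J\right) - J = \left(-3 + 4 J^{2} - 10 J\right) - J = \left(-3 - 10 J + 4 J^{2}\right) - J = -3 - 11 J + 4 J^{2}$)
$W{\left(p,r \right)} = 12 p$ ($W{\left(p,r \right)} = \left(-3 - -11 + 4 \left(-1\right)^{2}\right) p = \left(-3 + 11 + 4 \cdot 1\right) p = \left(-3 + 11 + 4\right) p = 12 p$)
$\sqrt{W{\left(Y{\left(-6 \right)},59 \right)} + u{\left(-47 \right)}} = \sqrt{12 \left(3 - -6\right) - 33} = \sqrt{12 \left(3 + 6\right) - 33} = \sqrt{12 \cdot 9 - 33} = \sqrt{108 - 33} = \sqrt{75} = 5 \sqrt{3}$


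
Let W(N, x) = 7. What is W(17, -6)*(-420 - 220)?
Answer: -4480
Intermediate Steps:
W(17, -6)*(-420 - 220) = 7*(-420 - 220) = 7*(-640) = -4480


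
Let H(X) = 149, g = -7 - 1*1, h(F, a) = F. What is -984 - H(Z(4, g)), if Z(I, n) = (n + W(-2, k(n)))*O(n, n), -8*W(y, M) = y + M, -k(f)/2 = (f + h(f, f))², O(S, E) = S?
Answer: -1133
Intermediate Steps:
g = -8 (g = -7 - 1 = -8)
k(f) = -8*f² (k(f) = -2*(f + f)² = -2*4*f² = -8*f²)
W(y, M) = -M/8 - y/8 (W(y, M) = -(y + M)/8 = -(M + y)/8 = -M/8 - y/8)
Z(I, n) = n*(¼ + n + n²) (Z(I, n) = (n + (-(-1)*n² - ⅛*(-2)))*n = (n + (n² + ¼))*n = (n + (¼ + n²))*n = (¼ + n + n²)*n = n*(¼ + n + n²))
-984 - H(Z(4, g)) = -984 - 1*149 = -984 - 149 = -1133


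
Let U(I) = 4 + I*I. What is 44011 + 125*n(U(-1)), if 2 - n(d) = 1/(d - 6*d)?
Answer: 44266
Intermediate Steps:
U(I) = 4 + I**2
n(d) = 2 + 1/(5*d) (n(d) = 2 - 1/(d - 6*d) = 2 - 1/((-5*d)) = 2 - (-1)/(5*d) = 2 + 1/(5*d))
44011 + 125*n(U(-1)) = 44011 + 125*(2 + 1/(5*(4 + (-1)**2))) = 44011 + 125*(2 + 1/(5*(4 + 1))) = 44011 + 125*(2 + (1/5)/5) = 44011 + 125*(2 + (1/5)*(1/5)) = 44011 + 125*(2 + 1/25) = 44011 + 125*(51/25) = 44011 + 255 = 44266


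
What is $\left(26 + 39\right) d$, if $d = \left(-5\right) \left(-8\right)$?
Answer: $2600$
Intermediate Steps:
$d = 40$
$\left(26 + 39\right) d = \left(26 + 39\right) 40 = 65 \cdot 40 = 2600$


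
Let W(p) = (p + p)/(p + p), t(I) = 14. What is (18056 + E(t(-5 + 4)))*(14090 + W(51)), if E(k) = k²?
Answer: 257188932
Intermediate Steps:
W(p) = 1 (W(p) = (2*p)/((2*p)) = (2*p)*(1/(2*p)) = 1)
(18056 + E(t(-5 + 4)))*(14090 + W(51)) = (18056 + 14²)*(14090 + 1) = (18056 + 196)*14091 = 18252*14091 = 257188932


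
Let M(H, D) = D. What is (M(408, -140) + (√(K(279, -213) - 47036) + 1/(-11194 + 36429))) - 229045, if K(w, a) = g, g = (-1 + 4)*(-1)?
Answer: -5783483474/25235 + I*√47039 ≈ -2.2919e+5 + 216.88*I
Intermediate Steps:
g = -3 (g = 3*(-1) = -3)
K(w, a) = -3
(M(408, -140) + (√(K(279, -213) - 47036) + 1/(-11194 + 36429))) - 229045 = (-140 + (√(-3 - 47036) + 1/(-11194 + 36429))) - 229045 = (-140 + (√(-47039) + 1/25235)) - 229045 = (-140 + (I*√47039 + 1/25235)) - 229045 = (-140 + (1/25235 + I*√47039)) - 229045 = (-3532899/25235 + I*√47039) - 229045 = -5783483474/25235 + I*√47039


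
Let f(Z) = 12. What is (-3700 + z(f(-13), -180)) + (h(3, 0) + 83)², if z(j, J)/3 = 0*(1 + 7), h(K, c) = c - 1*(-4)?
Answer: 3869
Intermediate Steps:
h(K, c) = 4 + c (h(K, c) = c + 4 = 4 + c)
z(j, J) = 0 (z(j, J) = 3*(0*(1 + 7)) = 3*(0*8) = 3*0 = 0)
(-3700 + z(f(-13), -180)) + (h(3, 0) + 83)² = (-3700 + 0) + ((4 + 0) + 83)² = -3700 + (4 + 83)² = -3700 + 87² = -3700 + 7569 = 3869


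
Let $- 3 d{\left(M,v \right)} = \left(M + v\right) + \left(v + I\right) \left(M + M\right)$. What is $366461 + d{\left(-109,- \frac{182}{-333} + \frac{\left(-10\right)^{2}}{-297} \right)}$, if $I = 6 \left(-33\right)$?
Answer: $\frac{11608488794}{32967} \approx 3.5212 \cdot 10^{5}$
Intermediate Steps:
$I = -198$
$d{\left(M,v \right)} = - \frac{M}{3} - \frac{v}{3} - \frac{2 M \left(-198 + v\right)}{3}$ ($d{\left(M,v \right)} = - \frac{\left(M + v\right) + \left(v - 198\right) \left(M + M\right)}{3} = - \frac{\left(M + v\right) + \left(-198 + v\right) 2 M}{3} = - \frac{\left(M + v\right) + 2 M \left(-198 + v\right)}{3} = - \frac{M + v + 2 M \left(-198 + v\right)}{3} = - \frac{M}{3} - \frac{v}{3} - \frac{2 M \left(-198 + v\right)}{3}$)
$366461 + d{\left(-109,- \frac{182}{-333} + \frac{\left(-10\right)^{2}}{-297} \right)} = 366461 - \left(\frac{43055}{3} - \frac{217 \left(- \frac{182}{-333} + \frac{\left(-10\right)^{2}}{-297}\right)}{3}\right) = 366461 - \left(\frac{43055}{3} - \frac{217 \left(\left(-182\right) \left(- \frac{1}{333}\right) + 100 \left(- \frac{1}{297}\right)\right)}{3}\right) = 366461 - \left(\frac{43055}{3} - \frac{217 \left(\frac{182}{333} - \frac{100}{297}\right)}{3}\right) = 366461 - \left(\frac{473133701}{32967} - \frac{502708}{32967}\right) = 366461 - \frac{472630993}{32967} = \frac{11608488794}{32967}$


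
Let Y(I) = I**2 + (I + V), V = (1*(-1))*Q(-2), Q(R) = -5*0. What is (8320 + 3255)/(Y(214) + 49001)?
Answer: 11575/95011 ≈ 0.12183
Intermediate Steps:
Q(R) = 0
V = 0 (V = (1*(-1))*0 = -1*0 = 0)
Y(I) = I + I**2 (Y(I) = I**2 + (I + 0) = I**2 + I = I + I**2)
(8320 + 3255)/(Y(214) + 49001) = (8320 + 3255)/(214*(1 + 214) + 49001) = 11575/(214*215 + 49001) = 11575/(46010 + 49001) = 11575/95011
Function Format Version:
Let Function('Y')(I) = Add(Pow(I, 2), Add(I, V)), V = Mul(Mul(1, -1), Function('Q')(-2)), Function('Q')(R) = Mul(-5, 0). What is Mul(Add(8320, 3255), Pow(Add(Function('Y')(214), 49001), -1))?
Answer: Rational(11575, 95011) ≈ 0.12183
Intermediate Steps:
Function('Q')(R) = 0
V = 0 (V = Mul(Mul(1, -1), 0) = Mul(-1, 0) = 0)
Function('Y')(I) = Add(I, Pow(I, 2)) (Function('Y')(I) = Add(Pow(I, 2), Add(I, 0)) = Add(Pow(I, 2), I) = Add(I, Pow(I, 2)))
Mul(Add(8320, 3255), Pow(Add(Function('Y')(214), 49001), -1)) = Mul(Add(8320, 3255), Pow(Add(Mul(214, Add(1, 214)), 49001), -1)) = Mul(11575, Pow(Add(Mul(214, 215), 49001), -1)) = Mul(11575, Pow(Add(46010, 49001), -1)) = Mul(11575, Pow(95011, -1)) = Mul(11575, Rational(1, 95011)) = Rational(11575, 95011)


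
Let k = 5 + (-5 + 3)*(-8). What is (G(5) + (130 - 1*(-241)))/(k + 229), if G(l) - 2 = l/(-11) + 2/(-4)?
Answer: 1637/1100 ≈ 1.4882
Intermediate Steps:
G(l) = 3/2 - l/11 (G(l) = 2 + (l/(-11) + 2/(-4)) = 2 + (l*(-1/11) + 2*(-1/4)) = 2 + (-l/11 - 1/2) = 2 + (-1/2 - l/11) = 3/2 - l/11)
k = 21 (k = 5 - 2*(-8) = 5 + 16 = 21)
(G(5) + (130 - 1*(-241)))/(k + 229) = ((3/2 - 1/11*5) + (130 - 1*(-241)))/(21 + 229) = ((3/2 - 5/11) + (130 + 241))/250 = (23/22 + 371)*(1/250) = (8185/22)*(1/250) = 1637/1100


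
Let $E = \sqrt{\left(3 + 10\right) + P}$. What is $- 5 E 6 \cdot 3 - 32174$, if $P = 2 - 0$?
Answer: $-32174 - 90 \sqrt{15} \approx -32523.0$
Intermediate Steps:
$P = 2$ ($P = 2 + 0 = 2$)
$E = \sqrt{15}$ ($E = \sqrt{\left(3 + 10\right) + 2} = \sqrt{13 + 2} = \sqrt{15} \approx 3.873$)
$- 5 E 6 \cdot 3 - 32174 = - 5 \sqrt{15} \cdot 6 \cdot 3 - 32174 = - 5 \sqrt{15} \cdot 18 - 32174 = - 90 \sqrt{15} - 32174 = -32174 - 90 \sqrt{15}$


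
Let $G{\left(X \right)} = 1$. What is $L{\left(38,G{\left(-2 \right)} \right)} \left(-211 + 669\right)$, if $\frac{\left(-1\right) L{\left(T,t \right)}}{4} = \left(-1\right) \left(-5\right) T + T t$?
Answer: $-417696$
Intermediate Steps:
$L{\left(T,t \right)} = - 20 T - 4 T t$ ($L{\left(T,t \right)} = - 4 \left(\left(-1\right) \left(-5\right) T + T t\right) = - 4 \left(5 T + T t\right) = - 20 T - 4 T t$)
$L{\left(38,G{\left(-2 \right)} \right)} \left(-211 + 669\right) = \left(-4\right) 38 \left(5 + 1\right) \left(-211 + 669\right) = \left(-4\right) 38 \cdot 6 \cdot 458 = \left(-912\right) 458 = -417696$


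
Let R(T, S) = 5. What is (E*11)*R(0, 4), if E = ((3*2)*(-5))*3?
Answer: -4950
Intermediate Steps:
E = -90 (E = (6*(-5))*3 = -30*3 = -90)
(E*11)*R(0, 4) = -90*11*5 = -990*5 = -4950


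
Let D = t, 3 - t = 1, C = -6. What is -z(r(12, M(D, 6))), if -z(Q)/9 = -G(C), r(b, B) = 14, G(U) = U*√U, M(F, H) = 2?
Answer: 54*I*√6 ≈ 132.27*I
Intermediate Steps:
t = 2 (t = 3 - 1*1 = 3 - 1 = 2)
D = 2
G(U) = U^(3/2)
z(Q) = -54*I*√6 (z(Q) = -(-9)*(-6)^(3/2) = -(-9)*(-6*I*√6) = -54*I*√6)
-z(r(12, M(D, 6))) = -(-54)*I*√6 = 54*I*√6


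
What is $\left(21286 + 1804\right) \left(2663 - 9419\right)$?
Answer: $-155996040$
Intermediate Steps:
$\left(21286 + 1804\right) \left(2663 - 9419\right) = 23090 \left(-6756\right) = -155996040$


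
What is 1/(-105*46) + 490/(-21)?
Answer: -37567/1610 ≈ -23.334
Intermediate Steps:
1/(-105*46) + 490/(-21) = -1/105*1/46 + 490*(-1/21) = -1/4830 - 70/3 = -37567/1610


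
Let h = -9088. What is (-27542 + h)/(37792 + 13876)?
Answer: -18315/25834 ≈ -0.70895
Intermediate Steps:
(-27542 + h)/(37792 + 13876) = (-27542 - 9088)/(37792 + 13876) = -36630/51668 = -36630*1/51668 = -18315/25834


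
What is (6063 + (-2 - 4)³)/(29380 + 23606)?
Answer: 1949/17662 ≈ 0.11035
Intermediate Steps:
(6063 + (-2 - 4)³)/(29380 + 23606) = (6063 + (-6)³)/52986 = (6063 - 216)*(1/52986) = 5847*(1/52986) = 1949/17662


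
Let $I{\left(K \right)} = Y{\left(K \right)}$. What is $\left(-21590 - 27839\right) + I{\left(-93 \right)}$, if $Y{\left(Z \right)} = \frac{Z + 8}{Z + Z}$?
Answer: $- \frac{9193709}{186} \approx -49429.0$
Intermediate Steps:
$Y{\left(Z \right)} = \frac{8 + Z}{2 Z}$
$I{\left(K \right)} = \frac{8 + K}{2 K}$
$\left(-21590 - 27839\right) + I{\left(-93 \right)} = \left(-21590 - 27839\right) + \frac{8 - 93}{2 \left(-93\right)} = -49429 + \frac{1}{2} \left(- \frac{1}{93}\right) \left(-85\right) = -49429 + \frac{85}{186} = - \frac{9193709}{186}$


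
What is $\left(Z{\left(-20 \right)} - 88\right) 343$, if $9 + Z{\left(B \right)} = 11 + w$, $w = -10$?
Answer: $-32928$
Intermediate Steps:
$Z{\left(B \right)} = -8$ ($Z{\left(B \right)} = -9 + \left(11 - 10\right) = -9 + 1 = -8$)
$\left(Z{\left(-20 \right)} - 88\right) 343 = \left(-8 - 88\right) 343 = \left(-96\right) 343 = -32928$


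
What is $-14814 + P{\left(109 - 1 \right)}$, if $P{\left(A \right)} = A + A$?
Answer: $-14598$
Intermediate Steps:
$P{\left(A \right)} = 2 A$
$-14814 + P{\left(109 - 1 \right)} = -14814 + 2 \left(109 - 1\right) = -14814 + 2 \cdot 108 = -14814 + 216 = -14598$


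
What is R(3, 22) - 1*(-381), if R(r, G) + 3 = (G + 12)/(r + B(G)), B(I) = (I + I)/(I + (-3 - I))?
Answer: 13128/35 ≈ 375.09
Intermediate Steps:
B(I) = -2*I/3 (B(I) = (2*I)/(-3) = (2*I)*(-⅓) = -2*I/3)
R(r, G) = -3 + (12 + G)/(r - 2*G/3) (R(r, G) = -3 + (G + 12)/(r - 2*G/3) = -3 + (12 + G)/(r - 2*G/3))
R(3, 22) - 1*(-381) = 9*(-4 + 3 - 1*22)/(-3*3 + 2*22) - 1*(-381) = 9*(-4 + 3 - 22)/(-9 + 44) + 381 = 9*(-23)/35 + 381 = 9*(1/35)*(-23) + 381 = -207/35 + 381 = 13128/35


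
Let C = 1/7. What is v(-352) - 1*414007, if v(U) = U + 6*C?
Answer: -2900507/7 ≈ -4.1436e+5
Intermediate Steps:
C = ⅐ ≈ 0.14286
v(U) = 6/7 + U (v(U) = U + 6*(⅐) = U + 6/7 = 6/7 + U)
v(-352) - 1*414007 = (6/7 - 352) - 1*414007 = -2458/7 - 414007 = -2900507/7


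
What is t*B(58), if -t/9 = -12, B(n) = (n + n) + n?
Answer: 18792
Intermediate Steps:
B(n) = 3*n (B(n) = 2*n + n = 3*n)
t = 108 (t = -9*(-12) = 108)
t*B(58) = 108*(3*58) = 108*174 = 18792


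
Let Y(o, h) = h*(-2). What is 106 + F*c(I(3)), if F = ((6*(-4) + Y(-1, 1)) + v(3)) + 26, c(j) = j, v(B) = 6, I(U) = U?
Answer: 124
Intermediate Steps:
Y(o, h) = -2*h
F = 6 (F = ((6*(-4) - 2*1) + 6) + 26 = ((-24 - 2) + 6) + 26 = (-26 + 6) + 26 = -20 + 26 = 6)
106 + F*c(I(3)) = 106 + 6*3 = 106 + 18 = 124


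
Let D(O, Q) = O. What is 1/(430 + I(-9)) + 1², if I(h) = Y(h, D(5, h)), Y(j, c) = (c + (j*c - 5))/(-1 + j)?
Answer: 871/869 ≈ 1.0023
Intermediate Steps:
Y(j, c) = (-5 + c + c*j)/(-1 + j) (Y(j, c) = (c + (c*j - 5))/(-1 + j) = (c + (-5 + c*j))/(-1 + j) = (-5 + c + c*j)/(-1 + j))
I(h) = 5*h/(-1 + h) (I(h) = (-5 + 5 + 5*h)/(-1 + h) = (5*h)/(-1 + h) = 5*h/(-1 + h))
1/(430 + I(-9)) + 1² = 1/(430 + 5*(-9)/(-1 - 9)) + 1² = 1/(430 + 5*(-9)/(-10)) + 1 = 1/(430 + 5*(-9)*(-⅒)) + 1 = 1/(430 + 9/2) + 1 = 1/(869/2) + 1 = 2/869 + 1 = 871/869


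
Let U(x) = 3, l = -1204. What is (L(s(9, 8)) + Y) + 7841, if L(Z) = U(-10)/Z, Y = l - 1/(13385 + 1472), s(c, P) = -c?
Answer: 295802867/44571 ≈ 6636.7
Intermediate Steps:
Y = -17887829/14857 (Y = -1204 - 1/(13385 + 1472) = -1204 - 1/14857 = -17887829/14857 ≈ -1204.0)
L(Z) = 3/Z
(L(s(9, 8)) + Y) + 7841 = (3/((-1*9)) - 17887829/14857) + 7841 = (3/(-9) - 17887829/14857) + 7841 = (3*(-⅑) - 17887829/14857) + 7841 = (-⅓ - 17887829/14857) + 7841 = -53678344/44571 + 7841 = 295802867/44571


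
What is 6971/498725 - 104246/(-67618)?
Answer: 26230725714/16861393525 ≈ 1.5557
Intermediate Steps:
6971/498725 - 104246/(-67618) = 6971*(1/498725) - 104246*(-1/67618) = 6971/498725 + 52123/33809 = 26230725714/16861393525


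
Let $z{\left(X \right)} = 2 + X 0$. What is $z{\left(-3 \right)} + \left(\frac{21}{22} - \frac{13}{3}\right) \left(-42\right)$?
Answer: $\frac{1583}{11} \approx 143.91$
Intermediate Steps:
$z{\left(X \right)} = 2$ ($z{\left(X \right)} = 2 + 0 = 2$)
$z{\left(-3 \right)} + \left(\frac{21}{22} - \frac{13}{3}\right) \left(-42\right) = 2 + \left(\frac{21}{22} - \frac{13}{3}\right) \left(-42\right) = 2 - - \frac{1561}{11} = 2 + \frac{1561}{11} = \frac{1583}{11}$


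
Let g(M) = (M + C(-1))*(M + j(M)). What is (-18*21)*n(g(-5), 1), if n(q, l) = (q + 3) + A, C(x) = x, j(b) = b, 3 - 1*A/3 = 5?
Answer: -21546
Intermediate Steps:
A = -6 (A = 9 - 3*5 = 9 - 15 = -6)
g(M) = 2*M*(-1 + M) (g(M) = (M - 1)*(M + M) = (-1 + M)*(2*M) = 2*M*(-1 + M))
n(q, l) = -3 + q (n(q, l) = (q + 3) - 6 = (3 + q) - 6 = -3 + q)
(-18*21)*n(g(-5), 1) = (-18*21)*(-3 + 2*(-5)*(-1 - 5)) = -378*(-3 + 2*(-5)*(-6)) = -378*(-3 + 60) = -378*57 = -21546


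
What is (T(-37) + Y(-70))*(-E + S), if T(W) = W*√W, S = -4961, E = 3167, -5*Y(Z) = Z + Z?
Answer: -227584 + 300736*I*√37 ≈ -2.2758e+5 + 1.8293e+6*I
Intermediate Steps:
Y(Z) = -2*Z/5 (Y(Z) = -(Z + Z)/5 = -2*Z/5)
T(W) = W^(3/2)
(T(-37) + Y(-70))*(-E + S) = ((-37)^(3/2) - ⅖*(-70))*(-1*3167 - 4961) = (-37*I*√37 + 28)*(-3167 - 4961) = (28 - 37*I*√37)*(-8128) = -227584 + 300736*I*√37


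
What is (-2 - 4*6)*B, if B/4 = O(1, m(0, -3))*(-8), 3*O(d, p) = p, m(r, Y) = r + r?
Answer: 0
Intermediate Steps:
m(r, Y) = 2*r
O(d, p) = p/3
B = 0 (B = 4*(((2*0)/3)*(-8)) = 4*(((⅓)*0)*(-8)) = 4*(0*(-8)) = 4*0 = 0)
(-2 - 4*6)*B = (-2 - 4*6)*0 = (-2 - 24)*0 = -26*0 = 0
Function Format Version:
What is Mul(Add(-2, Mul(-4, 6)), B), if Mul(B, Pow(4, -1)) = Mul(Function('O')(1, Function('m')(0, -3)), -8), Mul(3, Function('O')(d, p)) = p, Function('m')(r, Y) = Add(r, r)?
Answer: 0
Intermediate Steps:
Function('m')(r, Y) = Mul(2, r)
Function('O')(d, p) = Mul(Rational(1, 3), p)
B = 0 (B = Mul(4, Mul(Mul(Rational(1, 3), Mul(2, 0)), -8)) = Mul(4, Mul(Mul(Rational(1, 3), 0), -8)) = Mul(4, Mul(0, -8)) = Mul(4, 0) = 0)
Mul(Add(-2, Mul(-4, 6)), B) = Mul(Add(-2, Mul(-4, 6)), 0) = Mul(Add(-2, -24), 0) = Mul(-26, 0) = 0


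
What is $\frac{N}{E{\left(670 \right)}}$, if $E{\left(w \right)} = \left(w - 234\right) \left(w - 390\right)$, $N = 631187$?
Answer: $\frac{631187}{122080} \approx 5.1703$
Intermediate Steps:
$E{\left(w \right)} = \left(-390 + w\right) \left(-234 + w\right)$ ($E{\left(w \right)} = \left(-234 + w\right) \left(-390 + w\right) = \left(-390 + w\right) \left(-234 + w\right)$)
$\frac{N}{E{\left(670 \right)}} = \frac{631187}{91260 + 670^{2} - 418080} = \frac{631187}{91260 + 448900 - 418080} = \frac{631187}{122080}$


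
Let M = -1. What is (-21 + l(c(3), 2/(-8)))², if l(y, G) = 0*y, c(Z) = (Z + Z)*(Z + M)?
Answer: 441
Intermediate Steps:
c(Z) = 2*Z*(-1 + Z) (c(Z) = (Z + Z)*(Z - 1) = (2*Z)*(-1 + Z) = 2*Z*(-1 + Z))
l(y, G) = 0
(-21 + l(c(3), 2/(-8)))² = (-21 + 0)² = (-21)² = 441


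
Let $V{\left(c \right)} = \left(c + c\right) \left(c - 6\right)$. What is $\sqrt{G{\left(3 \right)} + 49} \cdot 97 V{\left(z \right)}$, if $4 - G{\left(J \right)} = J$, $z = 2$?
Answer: $- 7760 \sqrt{2} \approx -10974.0$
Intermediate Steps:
$G{\left(J \right)} = 4 - J$
$V{\left(c \right)} = 2 c \left(-6 + c\right)$
$\sqrt{G{\left(3 \right)} + 49} \cdot 97 V{\left(z \right)} = \sqrt{\left(4 - 3\right) + 49} \cdot 97 \cdot 2 \cdot 2 \left(-6 + 2\right) = \sqrt{\left(4 - 3\right) + 49} \cdot 97 \cdot 2 \cdot 2 \left(-4\right) = \sqrt{1 + 49} \cdot 97 \left(-16\right) = \sqrt{50} \cdot 97 \left(-16\right) = 5 \sqrt{2} \cdot 97 \left(-16\right) = 485 \sqrt{2} \left(-16\right) = - 7760 \sqrt{2}$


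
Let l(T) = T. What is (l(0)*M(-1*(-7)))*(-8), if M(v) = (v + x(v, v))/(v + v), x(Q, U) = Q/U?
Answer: 0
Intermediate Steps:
M(v) = (1 + v)/(2*v) (M(v) = (v + v/v)/(v + v) = (v + 1)/((2*v)) = (1 + v)*(1/(2*v)) = (1 + v)/(2*v))
(l(0)*M(-1*(-7)))*(-8) = (0*((1 - 1*(-7))/(2*((-1*(-7))))))*(-8) = (0*((½)*(1 + 7)/7))*(-8) = (0*((½)*(⅐)*8))*(-8) = (0*(4/7))*(-8) = 0*(-8) = 0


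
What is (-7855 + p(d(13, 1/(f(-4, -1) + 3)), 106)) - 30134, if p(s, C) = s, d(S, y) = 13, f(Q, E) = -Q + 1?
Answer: -37976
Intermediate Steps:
f(Q, E) = 1 - Q
(-7855 + p(d(13, 1/(f(-4, -1) + 3)), 106)) - 30134 = (-7855 + 13) - 30134 = -7842 - 30134 = -37976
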